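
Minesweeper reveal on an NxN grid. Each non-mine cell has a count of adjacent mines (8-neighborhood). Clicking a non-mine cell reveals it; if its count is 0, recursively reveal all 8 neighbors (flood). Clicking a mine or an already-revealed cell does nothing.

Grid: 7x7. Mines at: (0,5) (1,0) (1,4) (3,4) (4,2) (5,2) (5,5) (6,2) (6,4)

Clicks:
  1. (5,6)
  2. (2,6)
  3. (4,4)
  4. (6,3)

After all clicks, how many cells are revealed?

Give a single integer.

Answer: 11

Derivation:
Click 1 (5,6) count=1: revealed 1 new [(5,6)] -> total=1
Click 2 (2,6) count=0: revealed 8 new [(1,5) (1,6) (2,5) (2,6) (3,5) (3,6) (4,5) (4,6)] -> total=9
Click 3 (4,4) count=2: revealed 1 new [(4,4)] -> total=10
Click 4 (6,3) count=3: revealed 1 new [(6,3)] -> total=11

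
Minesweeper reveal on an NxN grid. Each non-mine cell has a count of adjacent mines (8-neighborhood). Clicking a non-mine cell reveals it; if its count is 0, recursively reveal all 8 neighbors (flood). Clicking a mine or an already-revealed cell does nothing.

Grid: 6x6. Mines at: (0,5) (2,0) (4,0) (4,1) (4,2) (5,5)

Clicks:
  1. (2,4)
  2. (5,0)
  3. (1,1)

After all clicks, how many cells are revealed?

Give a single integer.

Answer: 25

Derivation:
Click 1 (2,4) count=0: revealed 24 new [(0,0) (0,1) (0,2) (0,3) (0,4) (1,0) (1,1) (1,2) (1,3) (1,4) (1,5) (2,1) (2,2) (2,3) (2,4) (2,5) (3,1) (3,2) (3,3) (3,4) (3,5) (4,3) (4,4) (4,5)] -> total=24
Click 2 (5,0) count=2: revealed 1 new [(5,0)] -> total=25
Click 3 (1,1) count=1: revealed 0 new [(none)] -> total=25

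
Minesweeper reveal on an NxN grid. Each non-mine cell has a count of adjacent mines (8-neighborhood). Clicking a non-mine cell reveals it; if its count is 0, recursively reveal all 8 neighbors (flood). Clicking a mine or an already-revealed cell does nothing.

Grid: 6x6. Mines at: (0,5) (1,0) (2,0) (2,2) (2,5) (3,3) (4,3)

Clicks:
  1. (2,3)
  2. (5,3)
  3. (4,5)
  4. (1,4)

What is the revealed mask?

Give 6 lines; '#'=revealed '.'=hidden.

Click 1 (2,3) count=2: revealed 1 new [(2,3)] -> total=1
Click 2 (5,3) count=1: revealed 1 new [(5,3)] -> total=2
Click 3 (4,5) count=0: revealed 6 new [(3,4) (3,5) (4,4) (4,5) (5,4) (5,5)] -> total=8
Click 4 (1,4) count=2: revealed 1 new [(1,4)] -> total=9

Answer: ......
....#.
...#..
....##
....##
...###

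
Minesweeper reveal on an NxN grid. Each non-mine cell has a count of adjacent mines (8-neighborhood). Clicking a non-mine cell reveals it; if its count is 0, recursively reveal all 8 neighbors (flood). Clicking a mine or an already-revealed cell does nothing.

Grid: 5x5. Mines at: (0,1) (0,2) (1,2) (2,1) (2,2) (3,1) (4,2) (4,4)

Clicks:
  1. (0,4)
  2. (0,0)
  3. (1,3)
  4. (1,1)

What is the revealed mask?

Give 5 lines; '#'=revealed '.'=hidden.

Answer: #..##
.#.##
...##
...##
.....

Derivation:
Click 1 (0,4) count=0: revealed 8 new [(0,3) (0,4) (1,3) (1,4) (2,3) (2,4) (3,3) (3,4)] -> total=8
Click 2 (0,0) count=1: revealed 1 new [(0,0)] -> total=9
Click 3 (1,3) count=3: revealed 0 new [(none)] -> total=9
Click 4 (1,1) count=5: revealed 1 new [(1,1)] -> total=10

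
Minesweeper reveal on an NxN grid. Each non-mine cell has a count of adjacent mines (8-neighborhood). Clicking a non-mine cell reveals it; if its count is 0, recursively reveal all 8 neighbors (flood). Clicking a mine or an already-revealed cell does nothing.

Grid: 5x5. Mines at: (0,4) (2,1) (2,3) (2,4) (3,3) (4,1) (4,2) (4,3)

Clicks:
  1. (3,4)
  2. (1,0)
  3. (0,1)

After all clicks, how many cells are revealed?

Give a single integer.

Answer: 9

Derivation:
Click 1 (3,4) count=4: revealed 1 new [(3,4)] -> total=1
Click 2 (1,0) count=1: revealed 1 new [(1,0)] -> total=2
Click 3 (0,1) count=0: revealed 7 new [(0,0) (0,1) (0,2) (0,3) (1,1) (1,2) (1,3)] -> total=9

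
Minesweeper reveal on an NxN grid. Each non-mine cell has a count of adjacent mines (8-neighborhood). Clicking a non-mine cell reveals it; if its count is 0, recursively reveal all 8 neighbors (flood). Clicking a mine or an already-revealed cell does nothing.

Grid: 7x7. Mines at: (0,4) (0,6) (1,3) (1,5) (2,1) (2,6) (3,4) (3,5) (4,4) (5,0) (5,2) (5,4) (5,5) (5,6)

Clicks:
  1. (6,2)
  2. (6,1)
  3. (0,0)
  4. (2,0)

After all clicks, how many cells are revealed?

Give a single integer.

Answer: 9

Derivation:
Click 1 (6,2) count=1: revealed 1 new [(6,2)] -> total=1
Click 2 (6,1) count=2: revealed 1 new [(6,1)] -> total=2
Click 3 (0,0) count=0: revealed 6 new [(0,0) (0,1) (0,2) (1,0) (1,1) (1,2)] -> total=8
Click 4 (2,0) count=1: revealed 1 new [(2,0)] -> total=9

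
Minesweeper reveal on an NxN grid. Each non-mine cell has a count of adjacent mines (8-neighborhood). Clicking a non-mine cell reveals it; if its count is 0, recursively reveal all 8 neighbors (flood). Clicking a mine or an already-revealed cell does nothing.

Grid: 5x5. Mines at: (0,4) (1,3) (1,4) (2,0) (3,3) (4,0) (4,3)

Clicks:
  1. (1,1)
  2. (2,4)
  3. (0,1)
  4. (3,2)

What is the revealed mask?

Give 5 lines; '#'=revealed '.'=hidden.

Click 1 (1,1) count=1: revealed 1 new [(1,1)] -> total=1
Click 2 (2,4) count=3: revealed 1 new [(2,4)] -> total=2
Click 3 (0,1) count=0: revealed 5 new [(0,0) (0,1) (0,2) (1,0) (1,2)] -> total=7
Click 4 (3,2) count=2: revealed 1 new [(3,2)] -> total=8

Answer: ###..
###..
....#
..#..
.....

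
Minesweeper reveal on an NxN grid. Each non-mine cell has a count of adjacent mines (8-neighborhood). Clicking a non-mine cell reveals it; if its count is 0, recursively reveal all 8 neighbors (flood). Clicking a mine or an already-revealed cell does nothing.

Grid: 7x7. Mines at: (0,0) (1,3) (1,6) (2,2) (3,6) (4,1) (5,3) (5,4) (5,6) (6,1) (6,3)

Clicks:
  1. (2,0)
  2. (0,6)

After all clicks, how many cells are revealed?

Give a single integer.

Answer: 7

Derivation:
Click 1 (2,0) count=0: revealed 6 new [(1,0) (1,1) (2,0) (2,1) (3,0) (3,1)] -> total=6
Click 2 (0,6) count=1: revealed 1 new [(0,6)] -> total=7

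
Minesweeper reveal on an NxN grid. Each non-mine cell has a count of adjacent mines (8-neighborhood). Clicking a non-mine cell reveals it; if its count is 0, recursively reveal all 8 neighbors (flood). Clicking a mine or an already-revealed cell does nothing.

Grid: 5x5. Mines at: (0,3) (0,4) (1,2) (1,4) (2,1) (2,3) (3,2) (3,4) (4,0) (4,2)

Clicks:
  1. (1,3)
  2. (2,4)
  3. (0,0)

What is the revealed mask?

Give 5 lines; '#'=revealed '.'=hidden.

Click 1 (1,3) count=5: revealed 1 new [(1,3)] -> total=1
Click 2 (2,4) count=3: revealed 1 new [(2,4)] -> total=2
Click 3 (0,0) count=0: revealed 4 new [(0,0) (0,1) (1,0) (1,1)] -> total=6

Answer: ##...
##.#.
....#
.....
.....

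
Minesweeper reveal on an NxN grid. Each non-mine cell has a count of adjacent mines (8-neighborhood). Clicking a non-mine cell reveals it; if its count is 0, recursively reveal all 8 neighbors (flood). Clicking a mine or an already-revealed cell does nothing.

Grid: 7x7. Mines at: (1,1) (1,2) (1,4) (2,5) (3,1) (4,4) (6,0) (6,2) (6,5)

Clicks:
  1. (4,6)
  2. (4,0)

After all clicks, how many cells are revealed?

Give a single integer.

Answer: 7

Derivation:
Click 1 (4,6) count=0: revealed 6 new [(3,5) (3,6) (4,5) (4,6) (5,5) (5,6)] -> total=6
Click 2 (4,0) count=1: revealed 1 new [(4,0)] -> total=7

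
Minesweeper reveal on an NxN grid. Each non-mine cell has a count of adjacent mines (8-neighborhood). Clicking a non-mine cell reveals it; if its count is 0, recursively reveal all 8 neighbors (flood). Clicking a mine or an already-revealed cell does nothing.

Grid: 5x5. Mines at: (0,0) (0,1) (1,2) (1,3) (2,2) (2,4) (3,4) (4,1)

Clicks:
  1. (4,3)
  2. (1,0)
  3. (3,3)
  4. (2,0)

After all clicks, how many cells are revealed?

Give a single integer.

Answer: 8

Derivation:
Click 1 (4,3) count=1: revealed 1 new [(4,3)] -> total=1
Click 2 (1,0) count=2: revealed 1 new [(1,0)] -> total=2
Click 3 (3,3) count=3: revealed 1 new [(3,3)] -> total=3
Click 4 (2,0) count=0: revealed 5 new [(1,1) (2,0) (2,1) (3,0) (3,1)] -> total=8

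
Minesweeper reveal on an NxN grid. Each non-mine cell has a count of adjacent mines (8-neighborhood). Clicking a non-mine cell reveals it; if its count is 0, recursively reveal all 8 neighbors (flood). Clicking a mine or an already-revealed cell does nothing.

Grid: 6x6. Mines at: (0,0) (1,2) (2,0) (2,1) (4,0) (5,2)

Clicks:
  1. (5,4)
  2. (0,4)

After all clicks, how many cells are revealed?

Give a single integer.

Click 1 (5,4) count=0: revealed 21 new [(0,3) (0,4) (0,5) (1,3) (1,4) (1,5) (2,2) (2,3) (2,4) (2,5) (3,2) (3,3) (3,4) (3,5) (4,2) (4,3) (4,4) (4,5) (5,3) (5,4) (5,5)] -> total=21
Click 2 (0,4) count=0: revealed 0 new [(none)] -> total=21

Answer: 21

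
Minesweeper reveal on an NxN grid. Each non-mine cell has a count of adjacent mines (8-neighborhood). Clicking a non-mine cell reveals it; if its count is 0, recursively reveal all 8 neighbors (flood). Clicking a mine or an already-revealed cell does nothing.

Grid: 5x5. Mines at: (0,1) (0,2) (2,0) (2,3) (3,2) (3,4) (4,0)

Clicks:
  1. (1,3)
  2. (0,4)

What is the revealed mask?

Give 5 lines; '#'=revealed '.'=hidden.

Answer: ...##
...##
.....
.....
.....

Derivation:
Click 1 (1,3) count=2: revealed 1 new [(1,3)] -> total=1
Click 2 (0,4) count=0: revealed 3 new [(0,3) (0,4) (1,4)] -> total=4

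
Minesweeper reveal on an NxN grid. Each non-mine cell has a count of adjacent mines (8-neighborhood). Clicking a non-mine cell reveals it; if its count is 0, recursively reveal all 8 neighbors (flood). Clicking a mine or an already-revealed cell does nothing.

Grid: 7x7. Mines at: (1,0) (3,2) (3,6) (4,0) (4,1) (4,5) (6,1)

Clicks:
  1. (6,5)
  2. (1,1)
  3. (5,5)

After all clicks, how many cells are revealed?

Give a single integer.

Answer: 14

Derivation:
Click 1 (6,5) count=0: revealed 13 new [(4,2) (4,3) (4,4) (5,2) (5,3) (5,4) (5,5) (5,6) (6,2) (6,3) (6,4) (6,5) (6,6)] -> total=13
Click 2 (1,1) count=1: revealed 1 new [(1,1)] -> total=14
Click 3 (5,5) count=1: revealed 0 new [(none)] -> total=14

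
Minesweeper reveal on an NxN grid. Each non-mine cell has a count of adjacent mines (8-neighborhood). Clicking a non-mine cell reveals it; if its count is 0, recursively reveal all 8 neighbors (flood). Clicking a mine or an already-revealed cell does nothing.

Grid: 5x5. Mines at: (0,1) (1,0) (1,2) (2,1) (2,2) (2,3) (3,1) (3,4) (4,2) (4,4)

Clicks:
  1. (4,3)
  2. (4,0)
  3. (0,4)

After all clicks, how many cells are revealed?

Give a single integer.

Answer: 6

Derivation:
Click 1 (4,3) count=3: revealed 1 new [(4,3)] -> total=1
Click 2 (4,0) count=1: revealed 1 new [(4,0)] -> total=2
Click 3 (0,4) count=0: revealed 4 new [(0,3) (0,4) (1,3) (1,4)] -> total=6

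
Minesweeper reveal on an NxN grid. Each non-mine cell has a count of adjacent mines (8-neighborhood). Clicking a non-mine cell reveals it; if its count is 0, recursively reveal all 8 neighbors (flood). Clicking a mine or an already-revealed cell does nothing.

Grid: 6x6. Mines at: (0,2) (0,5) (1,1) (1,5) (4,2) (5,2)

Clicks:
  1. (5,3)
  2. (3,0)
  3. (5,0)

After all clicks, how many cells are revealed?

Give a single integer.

Answer: 9

Derivation:
Click 1 (5,3) count=2: revealed 1 new [(5,3)] -> total=1
Click 2 (3,0) count=0: revealed 8 new [(2,0) (2,1) (3,0) (3,1) (4,0) (4,1) (5,0) (5,1)] -> total=9
Click 3 (5,0) count=0: revealed 0 new [(none)] -> total=9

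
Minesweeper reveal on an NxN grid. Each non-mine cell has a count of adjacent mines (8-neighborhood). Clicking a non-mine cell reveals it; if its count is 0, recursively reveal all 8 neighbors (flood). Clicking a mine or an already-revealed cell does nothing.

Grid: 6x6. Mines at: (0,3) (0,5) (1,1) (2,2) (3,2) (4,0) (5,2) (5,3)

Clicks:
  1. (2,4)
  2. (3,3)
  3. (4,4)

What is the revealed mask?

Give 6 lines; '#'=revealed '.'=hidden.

Click 1 (2,4) count=0: revealed 14 new [(1,3) (1,4) (1,5) (2,3) (2,4) (2,5) (3,3) (3,4) (3,5) (4,3) (4,4) (4,5) (5,4) (5,5)] -> total=14
Click 2 (3,3) count=2: revealed 0 new [(none)] -> total=14
Click 3 (4,4) count=1: revealed 0 new [(none)] -> total=14

Answer: ......
...###
...###
...###
...###
....##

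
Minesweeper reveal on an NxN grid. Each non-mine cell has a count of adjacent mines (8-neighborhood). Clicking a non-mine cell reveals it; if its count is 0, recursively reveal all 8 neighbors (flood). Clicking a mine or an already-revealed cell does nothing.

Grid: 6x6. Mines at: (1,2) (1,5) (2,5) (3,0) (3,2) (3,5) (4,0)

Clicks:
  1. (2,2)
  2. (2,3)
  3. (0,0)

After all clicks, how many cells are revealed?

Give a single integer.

Answer: 8

Derivation:
Click 1 (2,2) count=2: revealed 1 new [(2,2)] -> total=1
Click 2 (2,3) count=2: revealed 1 new [(2,3)] -> total=2
Click 3 (0,0) count=0: revealed 6 new [(0,0) (0,1) (1,0) (1,1) (2,0) (2,1)] -> total=8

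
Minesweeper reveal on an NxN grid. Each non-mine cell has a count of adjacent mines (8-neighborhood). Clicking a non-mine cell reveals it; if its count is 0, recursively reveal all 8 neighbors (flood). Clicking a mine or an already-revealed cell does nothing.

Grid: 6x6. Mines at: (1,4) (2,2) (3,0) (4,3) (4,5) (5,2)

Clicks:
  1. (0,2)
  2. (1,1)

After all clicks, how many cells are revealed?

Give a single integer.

Answer: 10

Derivation:
Click 1 (0,2) count=0: revealed 10 new [(0,0) (0,1) (0,2) (0,3) (1,0) (1,1) (1,2) (1,3) (2,0) (2,1)] -> total=10
Click 2 (1,1) count=1: revealed 0 new [(none)] -> total=10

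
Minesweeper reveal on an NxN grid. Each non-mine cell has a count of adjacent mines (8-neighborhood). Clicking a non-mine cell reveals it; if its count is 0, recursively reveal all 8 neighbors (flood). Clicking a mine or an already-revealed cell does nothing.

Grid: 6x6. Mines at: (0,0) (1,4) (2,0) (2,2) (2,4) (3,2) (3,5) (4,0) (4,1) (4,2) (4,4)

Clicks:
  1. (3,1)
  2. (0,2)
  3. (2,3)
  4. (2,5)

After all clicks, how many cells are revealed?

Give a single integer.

Click 1 (3,1) count=6: revealed 1 new [(3,1)] -> total=1
Click 2 (0,2) count=0: revealed 6 new [(0,1) (0,2) (0,3) (1,1) (1,2) (1,3)] -> total=7
Click 3 (2,3) count=4: revealed 1 new [(2,3)] -> total=8
Click 4 (2,5) count=3: revealed 1 new [(2,5)] -> total=9

Answer: 9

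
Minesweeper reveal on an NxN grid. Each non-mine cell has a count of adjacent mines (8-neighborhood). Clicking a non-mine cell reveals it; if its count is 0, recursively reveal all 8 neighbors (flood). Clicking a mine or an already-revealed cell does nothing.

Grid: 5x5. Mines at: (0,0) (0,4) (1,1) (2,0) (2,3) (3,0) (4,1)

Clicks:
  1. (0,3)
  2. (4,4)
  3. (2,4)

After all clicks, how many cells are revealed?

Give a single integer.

Click 1 (0,3) count=1: revealed 1 new [(0,3)] -> total=1
Click 2 (4,4) count=0: revealed 6 new [(3,2) (3,3) (3,4) (4,2) (4,3) (4,4)] -> total=7
Click 3 (2,4) count=1: revealed 1 new [(2,4)] -> total=8

Answer: 8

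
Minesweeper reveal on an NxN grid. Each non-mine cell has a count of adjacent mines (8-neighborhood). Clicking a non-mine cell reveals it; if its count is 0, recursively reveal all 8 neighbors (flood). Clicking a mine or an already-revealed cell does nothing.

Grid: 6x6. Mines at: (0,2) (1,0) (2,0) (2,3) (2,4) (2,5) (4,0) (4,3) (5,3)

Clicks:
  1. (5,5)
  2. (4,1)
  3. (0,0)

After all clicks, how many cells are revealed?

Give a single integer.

Click 1 (5,5) count=0: revealed 6 new [(3,4) (3,5) (4,4) (4,5) (5,4) (5,5)] -> total=6
Click 2 (4,1) count=1: revealed 1 new [(4,1)] -> total=7
Click 3 (0,0) count=1: revealed 1 new [(0,0)] -> total=8

Answer: 8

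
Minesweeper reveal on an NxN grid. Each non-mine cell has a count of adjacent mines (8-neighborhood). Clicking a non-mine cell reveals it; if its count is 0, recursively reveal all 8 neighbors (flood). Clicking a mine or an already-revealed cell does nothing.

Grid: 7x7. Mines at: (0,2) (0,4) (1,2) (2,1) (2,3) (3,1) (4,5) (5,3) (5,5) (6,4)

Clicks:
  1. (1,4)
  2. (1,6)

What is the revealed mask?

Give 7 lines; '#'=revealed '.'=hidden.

Answer: .....##
....###
....###
....###
.......
.......
.......

Derivation:
Click 1 (1,4) count=2: revealed 1 new [(1,4)] -> total=1
Click 2 (1,6) count=0: revealed 10 new [(0,5) (0,6) (1,5) (1,6) (2,4) (2,5) (2,6) (3,4) (3,5) (3,6)] -> total=11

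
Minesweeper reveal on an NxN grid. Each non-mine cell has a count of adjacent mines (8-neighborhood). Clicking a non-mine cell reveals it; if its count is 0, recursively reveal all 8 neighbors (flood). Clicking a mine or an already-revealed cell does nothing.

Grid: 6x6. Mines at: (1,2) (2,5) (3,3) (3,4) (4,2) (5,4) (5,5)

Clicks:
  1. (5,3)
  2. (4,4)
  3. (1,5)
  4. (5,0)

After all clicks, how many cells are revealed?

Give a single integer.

Answer: 15

Derivation:
Click 1 (5,3) count=2: revealed 1 new [(5,3)] -> total=1
Click 2 (4,4) count=4: revealed 1 new [(4,4)] -> total=2
Click 3 (1,5) count=1: revealed 1 new [(1,5)] -> total=3
Click 4 (5,0) count=0: revealed 12 new [(0,0) (0,1) (1,0) (1,1) (2,0) (2,1) (3,0) (3,1) (4,0) (4,1) (5,0) (5,1)] -> total=15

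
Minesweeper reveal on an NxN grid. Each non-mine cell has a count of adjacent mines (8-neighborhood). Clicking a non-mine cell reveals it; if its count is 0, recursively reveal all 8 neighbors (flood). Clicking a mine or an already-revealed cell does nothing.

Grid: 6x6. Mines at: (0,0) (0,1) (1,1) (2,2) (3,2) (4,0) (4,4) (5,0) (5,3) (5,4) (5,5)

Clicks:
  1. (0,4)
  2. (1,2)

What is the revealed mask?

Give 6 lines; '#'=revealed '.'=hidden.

Answer: ..####
..####
...###
...###
......
......

Derivation:
Click 1 (0,4) count=0: revealed 14 new [(0,2) (0,3) (0,4) (0,5) (1,2) (1,3) (1,4) (1,5) (2,3) (2,4) (2,5) (3,3) (3,4) (3,5)] -> total=14
Click 2 (1,2) count=3: revealed 0 new [(none)] -> total=14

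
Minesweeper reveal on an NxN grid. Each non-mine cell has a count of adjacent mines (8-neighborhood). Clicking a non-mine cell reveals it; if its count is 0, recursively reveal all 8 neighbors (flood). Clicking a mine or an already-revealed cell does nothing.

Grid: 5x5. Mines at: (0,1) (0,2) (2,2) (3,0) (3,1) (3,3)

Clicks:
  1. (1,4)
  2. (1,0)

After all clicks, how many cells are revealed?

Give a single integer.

Answer: 7

Derivation:
Click 1 (1,4) count=0: revealed 6 new [(0,3) (0,4) (1,3) (1,4) (2,3) (2,4)] -> total=6
Click 2 (1,0) count=1: revealed 1 new [(1,0)] -> total=7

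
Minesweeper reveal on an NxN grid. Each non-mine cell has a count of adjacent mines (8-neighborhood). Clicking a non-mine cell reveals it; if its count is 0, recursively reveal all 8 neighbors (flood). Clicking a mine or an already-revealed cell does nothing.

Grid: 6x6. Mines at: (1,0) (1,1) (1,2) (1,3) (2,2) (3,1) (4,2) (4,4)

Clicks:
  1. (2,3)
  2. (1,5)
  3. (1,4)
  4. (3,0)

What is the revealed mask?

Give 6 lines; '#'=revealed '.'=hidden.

Click 1 (2,3) count=3: revealed 1 new [(2,3)] -> total=1
Click 2 (1,5) count=0: revealed 8 new [(0,4) (0,5) (1,4) (1,5) (2,4) (2,5) (3,4) (3,5)] -> total=9
Click 3 (1,4) count=1: revealed 0 new [(none)] -> total=9
Click 4 (3,0) count=1: revealed 1 new [(3,0)] -> total=10

Answer: ....##
....##
...###
#...##
......
......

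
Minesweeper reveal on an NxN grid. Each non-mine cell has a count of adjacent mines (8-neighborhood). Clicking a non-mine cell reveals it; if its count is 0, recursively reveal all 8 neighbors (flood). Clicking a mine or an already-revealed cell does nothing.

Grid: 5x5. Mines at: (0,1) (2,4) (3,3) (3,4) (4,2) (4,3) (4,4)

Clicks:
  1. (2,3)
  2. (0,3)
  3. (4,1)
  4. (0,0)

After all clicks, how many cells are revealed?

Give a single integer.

Answer: 9

Derivation:
Click 1 (2,3) count=3: revealed 1 new [(2,3)] -> total=1
Click 2 (0,3) count=0: revealed 6 new [(0,2) (0,3) (0,4) (1,2) (1,3) (1,4)] -> total=7
Click 3 (4,1) count=1: revealed 1 new [(4,1)] -> total=8
Click 4 (0,0) count=1: revealed 1 new [(0,0)] -> total=9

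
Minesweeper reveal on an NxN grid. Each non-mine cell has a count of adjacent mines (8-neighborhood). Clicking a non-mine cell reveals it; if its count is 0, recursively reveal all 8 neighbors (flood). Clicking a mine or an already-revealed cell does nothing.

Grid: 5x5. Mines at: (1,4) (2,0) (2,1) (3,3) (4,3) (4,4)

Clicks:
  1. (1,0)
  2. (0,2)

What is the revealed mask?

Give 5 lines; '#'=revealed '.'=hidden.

Answer: ####.
####.
.....
.....
.....

Derivation:
Click 1 (1,0) count=2: revealed 1 new [(1,0)] -> total=1
Click 2 (0,2) count=0: revealed 7 new [(0,0) (0,1) (0,2) (0,3) (1,1) (1,2) (1,3)] -> total=8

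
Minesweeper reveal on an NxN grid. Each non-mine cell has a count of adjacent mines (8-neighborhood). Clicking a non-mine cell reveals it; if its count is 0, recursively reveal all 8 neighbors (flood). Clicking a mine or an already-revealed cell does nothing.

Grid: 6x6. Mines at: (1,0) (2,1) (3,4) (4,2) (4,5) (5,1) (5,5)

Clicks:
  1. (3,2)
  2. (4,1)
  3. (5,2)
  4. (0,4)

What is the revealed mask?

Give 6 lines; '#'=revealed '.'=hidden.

Click 1 (3,2) count=2: revealed 1 new [(3,2)] -> total=1
Click 2 (4,1) count=2: revealed 1 new [(4,1)] -> total=2
Click 3 (5,2) count=2: revealed 1 new [(5,2)] -> total=3
Click 4 (0,4) count=0: revealed 14 new [(0,1) (0,2) (0,3) (0,4) (0,5) (1,1) (1,2) (1,3) (1,4) (1,5) (2,2) (2,3) (2,4) (2,5)] -> total=17

Answer: .#####
.#####
..####
..#...
.#....
..#...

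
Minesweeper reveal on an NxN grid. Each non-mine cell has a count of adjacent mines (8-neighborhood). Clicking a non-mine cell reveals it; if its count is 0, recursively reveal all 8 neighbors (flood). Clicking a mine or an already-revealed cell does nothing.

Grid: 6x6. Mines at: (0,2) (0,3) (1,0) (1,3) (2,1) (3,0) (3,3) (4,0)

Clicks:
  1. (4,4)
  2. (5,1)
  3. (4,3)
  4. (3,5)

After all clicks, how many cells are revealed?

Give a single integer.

Answer: 18

Derivation:
Click 1 (4,4) count=1: revealed 1 new [(4,4)] -> total=1
Click 2 (5,1) count=1: revealed 1 new [(5,1)] -> total=2
Click 3 (4,3) count=1: revealed 1 new [(4,3)] -> total=3
Click 4 (3,5) count=0: revealed 15 new [(0,4) (0,5) (1,4) (1,5) (2,4) (2,5) (3,4) (3,5) (4,1) (4,2) (4,5) (5,2) (5,3) (5,4) (5,5)] -> total=18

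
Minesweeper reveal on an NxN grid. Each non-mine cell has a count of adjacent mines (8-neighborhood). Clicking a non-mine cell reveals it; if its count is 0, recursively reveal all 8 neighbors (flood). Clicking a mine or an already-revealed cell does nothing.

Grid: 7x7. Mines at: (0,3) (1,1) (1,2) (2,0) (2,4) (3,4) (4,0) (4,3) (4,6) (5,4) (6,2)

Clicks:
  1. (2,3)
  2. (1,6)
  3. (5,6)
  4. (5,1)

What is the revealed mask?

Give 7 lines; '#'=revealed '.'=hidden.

Click 1 (2,3) count=3: revealed 1 new [(2,3)] -> total=1
Click 2 (1,6) count=0: revealed 10 new [(0,4) (0,5) (0,6) (1,4) (1,5) (1,6) (2,5) (2,6) (3,5) (3,6)] -> total=11
Click 3 (5,6) count=1: revealed 1 new [(5,6)] -> total=12
Click 4 (5,1) count=2: revealed 1 new [(5,1)] -> total=13

Answer: ....###
....###
...#.##
.....##
.......
.#....#
.......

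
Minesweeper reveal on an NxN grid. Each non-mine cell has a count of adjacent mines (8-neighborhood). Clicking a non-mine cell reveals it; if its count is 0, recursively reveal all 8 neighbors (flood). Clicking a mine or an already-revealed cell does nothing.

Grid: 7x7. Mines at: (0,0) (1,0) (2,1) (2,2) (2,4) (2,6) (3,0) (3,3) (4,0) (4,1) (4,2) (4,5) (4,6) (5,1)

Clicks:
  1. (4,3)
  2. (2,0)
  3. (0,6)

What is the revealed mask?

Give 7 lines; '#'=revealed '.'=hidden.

Answer: .######
.######
#......
.......
...#...
.......
.......

Derivation:
Click 1 (4,3) count=2: revealed 1 new [(4,3)] -> total=1
Click 2 (2,0) count=3: revealed 1 new [(2,0)] -> total=2
Click 3 (0,6) count=0: revealed 12 new [(0,1) (0,2) (0,3) (0,4) (0,5) (0,6) (1,1) (1,2) (1,3) (1,4) (1,5) (1,6)] -> total=14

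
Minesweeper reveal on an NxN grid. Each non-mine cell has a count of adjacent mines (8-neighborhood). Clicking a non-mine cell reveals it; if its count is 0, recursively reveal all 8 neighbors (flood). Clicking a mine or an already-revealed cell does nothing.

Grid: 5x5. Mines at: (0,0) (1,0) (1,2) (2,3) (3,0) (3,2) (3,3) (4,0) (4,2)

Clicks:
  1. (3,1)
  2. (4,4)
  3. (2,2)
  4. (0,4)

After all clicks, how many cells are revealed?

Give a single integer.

Answer: 7

Derivation:
Click 1 (3,1) count=4: revealed 1 new [(3,1)] -> total=1
Click 2 (4,4) count=1: revealed 1 new [(4,4)] -> total=2
Click 3 (2,2) count=4: revealed 1 new [(2,2)] -> total=3
Click 4 (0,4) count=0: revealed 4 new [(0,3) (0,4) (1,3) (1,4)] -> total=7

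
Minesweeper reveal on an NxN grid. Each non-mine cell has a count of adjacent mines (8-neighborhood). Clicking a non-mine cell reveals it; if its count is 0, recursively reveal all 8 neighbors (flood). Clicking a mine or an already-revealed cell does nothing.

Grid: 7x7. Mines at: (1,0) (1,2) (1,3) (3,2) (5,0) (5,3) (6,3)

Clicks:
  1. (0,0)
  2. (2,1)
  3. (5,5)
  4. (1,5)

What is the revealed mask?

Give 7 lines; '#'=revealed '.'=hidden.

Click 1 (0,0) count=1: revealed 1 new [(0,0)] -> total=1
Click 2 (2,1) count=3: revealed 1 new [(2,1)] -> total=2
Click 3 (5,5) count=0: revealed 24 new [(0,4) (0,5) (0,6) (1,4) (1,5) (1,6) (2,3) (2,4) (2,5) (2,6) (3,3) (3,4) (3,5) (3,6) (4,3) (4,4) (4,5) (4,6) (5,4) (5,5) (5,6) (6,4) (6,5) (6,6)] -> total=26
Click 4 (1,5) count=0: revealed 0 new [(none)] -> total=26

Answer: #...###
....###
.#.####
...####
...####
....###
....###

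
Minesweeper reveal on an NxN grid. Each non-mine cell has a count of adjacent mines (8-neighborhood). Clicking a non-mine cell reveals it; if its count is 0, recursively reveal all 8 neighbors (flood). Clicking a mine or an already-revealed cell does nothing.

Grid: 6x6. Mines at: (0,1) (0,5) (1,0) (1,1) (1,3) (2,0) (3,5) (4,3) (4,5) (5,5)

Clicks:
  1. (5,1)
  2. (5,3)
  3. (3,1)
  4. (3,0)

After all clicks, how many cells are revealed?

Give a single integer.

Click 1 (5,1) count=0: revealed 9 new [(3,0) (3,1) (3,2) (4,0) (4,1) (4,2) (5,0) (5,1) (5,2)] -> total=9
Click 2 (5,3) count=1: revealed 1 new [(5,3)] -> total=10
Click 3 (3,1) count=1: revealed 0 new [(none)] -> total=10
Click 4 (3,0) count=1: revealed 0 new [(none)] -> total=10

Answer: 10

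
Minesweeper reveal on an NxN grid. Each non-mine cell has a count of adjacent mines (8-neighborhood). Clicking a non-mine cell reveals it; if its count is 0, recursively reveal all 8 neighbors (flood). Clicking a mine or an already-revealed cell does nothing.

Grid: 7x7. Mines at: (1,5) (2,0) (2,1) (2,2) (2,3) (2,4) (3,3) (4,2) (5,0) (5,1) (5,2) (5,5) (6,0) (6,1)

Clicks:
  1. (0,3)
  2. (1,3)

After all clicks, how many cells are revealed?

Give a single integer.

Answer: 10

Derivation:
Click 1 (0,3) count=0: revealed 10 new [(0,0) (0,1) (0,2) (0,3) (0,4) (1,0) (1,1) (1,2) (1,3) (1,4)] -> total=10
Click 2 (1,3) count=3: revealed 0 new [(none)] -> total=10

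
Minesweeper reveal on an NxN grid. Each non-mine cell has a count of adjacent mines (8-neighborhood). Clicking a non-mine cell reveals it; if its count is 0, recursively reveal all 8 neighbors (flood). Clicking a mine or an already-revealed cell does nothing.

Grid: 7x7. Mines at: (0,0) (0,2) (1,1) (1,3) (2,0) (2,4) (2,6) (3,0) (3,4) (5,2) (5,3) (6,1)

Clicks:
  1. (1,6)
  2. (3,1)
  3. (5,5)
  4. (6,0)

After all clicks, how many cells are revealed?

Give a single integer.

Click 1 (1,6) count=1: revealed 1 new [(1,6)] -> total=1
Click 2 (3,1) count=2: revealed 1 new [(3,1)] -> total=2
Click 3 (5,5) count=0: revealed 11 new [(3,5) (3,6) (4,4) (4,5) (4,6) (5,4) (5,5) (5,6) (6,4) (6,5) (6,6)] -> total=13
Click 4 (6,0) count=1: revealed 1 new [(6,0)] -> total=14

Answer: 14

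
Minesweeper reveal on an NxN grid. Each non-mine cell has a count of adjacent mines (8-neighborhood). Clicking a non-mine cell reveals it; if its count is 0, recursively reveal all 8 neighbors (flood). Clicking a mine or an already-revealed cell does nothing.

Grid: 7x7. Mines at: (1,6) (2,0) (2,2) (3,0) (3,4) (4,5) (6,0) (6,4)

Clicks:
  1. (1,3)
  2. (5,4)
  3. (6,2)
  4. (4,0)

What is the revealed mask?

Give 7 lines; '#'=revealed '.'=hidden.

Answer: .......
...#...
.......
.###...
####...
.####..
.###...

Derivation:
Click 1 (1,3) count=1: revealed 1 new [(1,3)] -> total=1
Click 2 (5,4) count=2: revealed 1 new [(5,4)] -> total=2
Click 3 (6,2) count=0: revealed 12 new [(3,1) (3,2) (3,3) (4,1) (4,2) (4,3) (5,1) (5,2) (5,3) (6,1) (6,2) (6,3)] -> total=14
Click 4 (4,0) count=1: revealed 1 new [(4,0)] -> total=15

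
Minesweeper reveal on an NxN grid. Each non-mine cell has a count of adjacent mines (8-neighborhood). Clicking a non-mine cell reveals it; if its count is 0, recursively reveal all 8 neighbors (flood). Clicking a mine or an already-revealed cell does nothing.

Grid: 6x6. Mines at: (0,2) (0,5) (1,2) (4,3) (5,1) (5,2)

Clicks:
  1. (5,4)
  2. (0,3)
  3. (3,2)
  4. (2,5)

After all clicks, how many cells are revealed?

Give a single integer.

Answer: 15

Derivation:
Click 1 (5,4) count=1: revealed 1 new [(5,4)] -> total=1
Click 2 (0,3) count=2: revealed 1 new [(0,3)] -> total=2
Click 3 (3,2) count=1: revealed 1 new [(3,2)] -> total=3
Click 4 (2,5) count=0: revealed 12 new [(1,3) (1,4) (1,5) (2,3) (2,4) (2,5) (3,3) (3,4) (3,5) (4,4) (4,5) (5,5)] -> total=15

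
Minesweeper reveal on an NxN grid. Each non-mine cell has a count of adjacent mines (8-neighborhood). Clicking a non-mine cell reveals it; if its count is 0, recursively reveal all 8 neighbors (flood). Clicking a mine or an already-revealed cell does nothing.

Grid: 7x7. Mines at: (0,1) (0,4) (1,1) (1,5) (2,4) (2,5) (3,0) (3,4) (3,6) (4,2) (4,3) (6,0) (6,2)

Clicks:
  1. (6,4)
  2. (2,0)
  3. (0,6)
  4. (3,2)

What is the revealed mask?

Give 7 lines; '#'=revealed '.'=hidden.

Click 1 (6,4) count=0: revealed 11 new [(4,4) (4,5) (4,6) (5,3) (5,4) (5,5) (5,6) (6,3) (6,4) (6,5) (6,6)] -> total=11
Click 2 (2,0) count=2: revealed 1 new [(2,0)] -> total=12
Click 3 (0,6) count=1: revealed 1 new [(0,6)] -> total=13
Click 4 (3,2) count=2: revealed 1 new [(3,2)] -> total=14

Answer: ......#
.......
#......
..#....
....###
...####
...####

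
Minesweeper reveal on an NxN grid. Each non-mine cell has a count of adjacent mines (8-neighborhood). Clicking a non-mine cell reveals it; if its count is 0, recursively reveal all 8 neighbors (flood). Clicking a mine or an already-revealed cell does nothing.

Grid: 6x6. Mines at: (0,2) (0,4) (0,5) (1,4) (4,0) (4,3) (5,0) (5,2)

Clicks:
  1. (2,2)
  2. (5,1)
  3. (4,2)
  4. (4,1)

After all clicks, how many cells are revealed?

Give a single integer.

Answer: 17

Derivation:
Click 1 (2,2) count=0: revealed 14 new [(0,0) (0,1) (1,0) (1,1) (1,2) (1,3) (2,0) (2,1) (2,2) (2,3) (3,0) (3,1) (3,2) (3,3)] -> total=14
Click 2 (5,1) count=3: revealed 1 new [(5,1)] -> total=15
Click 3 (4,2) count=2: revealed 1 new [(4,2)] -> total=16
Click 4 (4,1) count=3: revealed 1 new [(4,1)] -> total=17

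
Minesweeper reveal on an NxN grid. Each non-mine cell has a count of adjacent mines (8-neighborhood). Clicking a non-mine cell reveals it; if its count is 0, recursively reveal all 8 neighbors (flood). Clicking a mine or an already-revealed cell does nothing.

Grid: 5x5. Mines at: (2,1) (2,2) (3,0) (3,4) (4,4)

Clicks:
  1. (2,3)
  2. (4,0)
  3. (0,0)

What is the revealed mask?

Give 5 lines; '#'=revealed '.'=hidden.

Answer: #####
#####
...##
.....
#....

Derivation:
Click 1 (2,3) count=2: revealed 1 new [(2,3)] -> total=1
Click 2 (4,0) count=1: revealed 1 new [(4,0)] -> total=2
Click 3 (0,0) count=0: revealed 11 new [(0,0) (0,1) (0,2) (0,3) (0,4) (1,0) (1,1) (1,2) (1,3) (1,4) (2,4)] -> total=13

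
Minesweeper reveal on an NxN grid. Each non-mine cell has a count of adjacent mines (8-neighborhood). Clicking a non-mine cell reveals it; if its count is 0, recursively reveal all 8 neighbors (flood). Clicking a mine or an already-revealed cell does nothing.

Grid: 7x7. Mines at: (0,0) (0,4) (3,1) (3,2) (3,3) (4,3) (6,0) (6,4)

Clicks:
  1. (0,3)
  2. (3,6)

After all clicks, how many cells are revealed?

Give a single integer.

Answer: 20

Derivation:
Click 1 (0,3) count=1: revealed 1 new [(0,3)] -> total=1
Click 2 (3,6) count=0: revealed 19 new [(0,5) (0,6) (1,4) (1,5) (1,6) (2,4) (2,5) (2,6) (3,4) (3,5) (3,6) (4,4) (4,5) (4,6) (5,4) (5,5) (5,6) (6,5) (6,6)] -> total=20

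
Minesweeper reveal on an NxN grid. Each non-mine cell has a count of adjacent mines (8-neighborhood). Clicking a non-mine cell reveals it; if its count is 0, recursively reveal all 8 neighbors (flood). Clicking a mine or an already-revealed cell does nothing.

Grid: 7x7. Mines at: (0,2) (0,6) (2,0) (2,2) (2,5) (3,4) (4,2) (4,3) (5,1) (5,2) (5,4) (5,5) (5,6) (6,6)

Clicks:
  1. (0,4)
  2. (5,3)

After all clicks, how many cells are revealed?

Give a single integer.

Answer: 7

Derivation:
Click 1 (0,4) count=0: revealed 6 new [(0,3) (0,4) (0,5) (1,3) (1,4) (1,5)] -> total=6
Click 2 (5,3) count=4: revealed 1 new [(5,3)] -> total=7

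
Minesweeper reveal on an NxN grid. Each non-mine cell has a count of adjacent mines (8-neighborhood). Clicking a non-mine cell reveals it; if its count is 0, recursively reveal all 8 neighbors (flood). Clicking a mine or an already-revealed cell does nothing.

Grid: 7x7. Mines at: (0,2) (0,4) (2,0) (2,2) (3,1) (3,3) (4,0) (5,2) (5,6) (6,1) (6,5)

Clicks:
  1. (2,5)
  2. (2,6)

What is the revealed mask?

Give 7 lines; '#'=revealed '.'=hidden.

Answer: .....##
....###
....###
....###
....###
.......
.......

Derivation:
Click 1 (2,5) count=0: revealed 14 new [(0,5) (0,6) (1,4) (1,5) (1,6) (2,4) (2,5) (2,6) (3,4) (3,5) (3,6) (4,4) (4,5) (4,6)] -> total=14
Click 2 (2,6) count=0: revealed 0 new [(none)] -> total=14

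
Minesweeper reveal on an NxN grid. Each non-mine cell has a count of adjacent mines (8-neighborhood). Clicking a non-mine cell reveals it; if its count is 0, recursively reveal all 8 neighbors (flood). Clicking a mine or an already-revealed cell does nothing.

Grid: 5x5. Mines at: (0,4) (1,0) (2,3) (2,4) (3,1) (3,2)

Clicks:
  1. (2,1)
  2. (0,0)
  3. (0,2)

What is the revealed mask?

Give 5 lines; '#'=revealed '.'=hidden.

Answer: ####.
.###.
.#...
.....
.....

Derivation:
Click 1 (2,1) count=3: revealed 1 new [(2,1)] -> total=1
Click 2 (0,0) count=1: revealed 1 new [(0,0)] -> total=2
Click 3 (0,2) count=0: revealed 6 new [(0,1) (0,2) (0,3) (1,1) (1,2) (1,3)] -> total=8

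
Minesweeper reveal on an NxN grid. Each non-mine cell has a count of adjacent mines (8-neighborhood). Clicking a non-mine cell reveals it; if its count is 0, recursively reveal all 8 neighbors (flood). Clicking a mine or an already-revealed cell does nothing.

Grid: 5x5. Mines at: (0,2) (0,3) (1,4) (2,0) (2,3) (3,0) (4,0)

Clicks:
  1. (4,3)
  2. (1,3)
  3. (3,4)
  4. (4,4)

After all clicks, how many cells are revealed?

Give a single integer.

Answer: 9

Derivation:
Click 1 (4,3) count=0: revealed 8 new [(3,1) (3,2) (3,3) (3,4) (4,1) (4,2) (4,3) (4,4)] -> total=8
Click 2 (1,3) count=4: revealed 1 new [(1,3)] -> total=9
Click 3 (3,4) count=1: revealed 0 new [(none)] -> total=9
Click 4 (4,4) count=0: revealed 0 new [(none)] -> total=9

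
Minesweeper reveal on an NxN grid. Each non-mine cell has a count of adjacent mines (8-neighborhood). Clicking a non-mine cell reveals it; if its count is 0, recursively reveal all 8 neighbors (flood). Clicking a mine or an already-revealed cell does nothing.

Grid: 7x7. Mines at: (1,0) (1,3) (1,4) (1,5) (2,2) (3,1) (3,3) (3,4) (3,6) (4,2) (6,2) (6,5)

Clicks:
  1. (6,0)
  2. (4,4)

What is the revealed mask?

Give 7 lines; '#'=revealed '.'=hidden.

Answer: .......
.......
.......
.......
##..#..
##.....
##.....

Derivation:
Click 1 (6,0) count=0: revealed 6 new [(4,0) (4,1) (5,0) (5,1) (6,0) (6,1)] -> total=6
Click 2 (4,4) count=2: revealed 1 new [(4,4)] -> total=7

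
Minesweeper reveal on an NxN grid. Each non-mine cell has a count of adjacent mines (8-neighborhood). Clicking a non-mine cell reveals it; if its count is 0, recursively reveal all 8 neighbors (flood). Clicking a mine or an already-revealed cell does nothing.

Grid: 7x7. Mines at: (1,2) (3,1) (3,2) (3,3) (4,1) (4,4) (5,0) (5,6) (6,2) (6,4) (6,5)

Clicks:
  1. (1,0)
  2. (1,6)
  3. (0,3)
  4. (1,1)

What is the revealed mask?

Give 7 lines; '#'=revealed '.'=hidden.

Click 1 (1,0) count=0: revealed 6 new [(0,0) (0,1) (1,0) (1,1) (2,0) (2,1)] -> total=6
Click 2 (1,6) count=0: revealed 17 new [(0,3) (0,4) (0,5) (0,6) (1,3) (1,4) (1,5) (1,6) (2,3) (2,4) (2,5) (2,6) (3,4) (3,5) (3,6) (4,5) (4,6)] -> total=23
Click 3 (0,3) count=1: revealed 0 new [(none)] -> total=23
Click 4 (1,1) count=1: revealed 0 new [(none)] -> total=23

Answer: ##.####
##.####
##.####
....###
.....##
.......
.......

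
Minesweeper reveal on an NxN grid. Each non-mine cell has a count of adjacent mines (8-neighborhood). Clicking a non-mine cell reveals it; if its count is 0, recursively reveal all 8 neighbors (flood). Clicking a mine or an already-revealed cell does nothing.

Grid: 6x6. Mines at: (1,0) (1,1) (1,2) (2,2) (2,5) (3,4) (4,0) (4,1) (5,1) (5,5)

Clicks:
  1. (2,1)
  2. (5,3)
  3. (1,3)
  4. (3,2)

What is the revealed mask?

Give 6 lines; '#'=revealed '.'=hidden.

Answer: ......
...#..
.#....
..#...
..###.
..###.

Derivation:
Click 1 (2,1) count=4: revealed 1 new [(2,1)] -> total=1
Click 2 (5,3) count=0: revealed 6 new [(4,2) (4,3) (4,4) (5,2) (5,3) (5,4)] -> total=7
Click 3 (1,3) count=2: revealed 1 new [(1,3)] -> total=8
Click 4 (3,2) count=2: revealed 1 new [(3,2)] -> total=9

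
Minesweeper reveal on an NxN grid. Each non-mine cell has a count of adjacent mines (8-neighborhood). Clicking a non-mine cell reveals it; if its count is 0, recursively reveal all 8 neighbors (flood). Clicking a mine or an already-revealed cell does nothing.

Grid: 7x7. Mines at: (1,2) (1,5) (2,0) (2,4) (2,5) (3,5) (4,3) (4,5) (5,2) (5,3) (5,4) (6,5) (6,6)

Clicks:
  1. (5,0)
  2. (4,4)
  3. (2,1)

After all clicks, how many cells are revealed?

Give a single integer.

Answer: 10

Derivation:
Click 1 (5,0) count=0: revealed 8 new [(3,0) (3,1) (4,0) (4,1) (5,0) (5,1) (6,0) (6,1)] -> total=8
Click 2 (4,4) count=5: revealed 1 new [(4,4)] -> total=9
Click 3 (2,1) count=2: revealed 1 new [(2,1)] -> total=10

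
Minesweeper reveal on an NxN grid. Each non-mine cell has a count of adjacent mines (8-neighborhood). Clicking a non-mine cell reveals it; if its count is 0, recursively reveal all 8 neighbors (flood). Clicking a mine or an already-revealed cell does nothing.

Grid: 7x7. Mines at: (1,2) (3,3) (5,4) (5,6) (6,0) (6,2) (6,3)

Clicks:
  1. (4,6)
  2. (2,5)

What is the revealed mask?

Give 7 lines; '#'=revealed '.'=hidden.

Answer: ...####
...####
...####
....###
....###
.......
.......

Derivation:
Click 1 (4,6) count=1: revealed 1 new [(4,6)] -> total=1
Click 2 (2,5) count=0: revealed 17 new [(0,3) (0,4) (0,5) (0,6) (1,3) (1,4) (1,5) (1,6) (2,3) (2,4) (2,5) (2,6) (3,4) (3,5) (3,6) (4,4) (4,5)] -> total=18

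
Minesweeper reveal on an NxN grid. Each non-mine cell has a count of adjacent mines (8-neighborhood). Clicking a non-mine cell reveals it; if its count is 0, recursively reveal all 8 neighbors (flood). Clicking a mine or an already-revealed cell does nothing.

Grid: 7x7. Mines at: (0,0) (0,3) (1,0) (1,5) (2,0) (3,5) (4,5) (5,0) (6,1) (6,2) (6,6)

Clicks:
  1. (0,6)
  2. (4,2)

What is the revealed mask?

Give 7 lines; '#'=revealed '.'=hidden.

Click 1 (0,6) count=1: revealed 1 new [(0,6)] -> total=1
Click 2 (4,2) count=0: revealed 20 new [(1,1) (1,2) (1,3) (1,4) (2,1) (2,2) (2,3) (2,4) (3,1) (3,2) (3,3) (3,4) (4,1) (4,2) (4,3) (4,4) (5,1) (5,2) (5,3) (5,4)] -> total=21

Answer: ......#
.####..
.####..
.####..
.####..
.####..
.......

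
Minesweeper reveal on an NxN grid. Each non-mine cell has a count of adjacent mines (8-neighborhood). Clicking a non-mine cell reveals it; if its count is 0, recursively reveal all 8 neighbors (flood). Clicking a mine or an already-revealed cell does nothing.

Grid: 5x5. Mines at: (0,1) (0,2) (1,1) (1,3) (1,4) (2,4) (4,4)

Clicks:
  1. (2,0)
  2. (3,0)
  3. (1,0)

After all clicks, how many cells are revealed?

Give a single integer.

Click 1 (2,0) count=1: revealed 1 new [(2,0)] -> total=1
Click 2 (3,0) count=0: revealed 11 new [(2,1) (2,2) (2,3) (3,0) (3,1) (3,2) (3,3) (4,0) (4,1) (4,2) (4,3)] -> total=12
Click 3 (1,0) count=2: revealed 1 new [(1,0)] -> total=13

Answer: 13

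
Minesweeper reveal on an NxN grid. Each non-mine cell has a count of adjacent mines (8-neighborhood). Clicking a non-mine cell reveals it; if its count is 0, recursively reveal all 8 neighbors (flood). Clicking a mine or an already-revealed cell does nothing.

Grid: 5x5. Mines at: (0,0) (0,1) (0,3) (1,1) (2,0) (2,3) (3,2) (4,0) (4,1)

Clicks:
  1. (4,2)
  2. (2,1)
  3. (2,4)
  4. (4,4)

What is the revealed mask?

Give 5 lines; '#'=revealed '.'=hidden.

Click 1 (4,2) count=2: revealed 1 new [(4,2)] -> total=1
Click 2 (2,1) count=3: revealed 1 new [(2,1)] -> total=2
Click 3 (2,4) count=1: revealed 1 new [(2,4)] -> total=3
Click 4 (4,4) count=0: revealed 4 new [(3,3) (3,4) (4,3) (4,4)] -> total=7

Answer: .....
.....
.#..#
...##
..###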